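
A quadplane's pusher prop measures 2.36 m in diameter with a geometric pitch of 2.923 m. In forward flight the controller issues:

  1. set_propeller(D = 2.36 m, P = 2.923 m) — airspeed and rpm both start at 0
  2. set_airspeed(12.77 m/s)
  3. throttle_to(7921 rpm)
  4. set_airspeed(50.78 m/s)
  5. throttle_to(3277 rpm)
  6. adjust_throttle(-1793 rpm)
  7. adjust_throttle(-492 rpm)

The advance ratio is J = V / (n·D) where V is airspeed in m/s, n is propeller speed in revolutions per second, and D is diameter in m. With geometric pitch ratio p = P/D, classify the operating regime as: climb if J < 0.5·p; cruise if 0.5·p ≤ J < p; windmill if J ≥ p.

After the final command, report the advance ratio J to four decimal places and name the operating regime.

set_propeller: D = 2.36 m, P = 2.923 m (p = P/D = 1.238559); state ← (V=0, rpm=0)
set_airspeed(12.77): V ← 12.77 m/s
throttle_to(7921): rpm ← 7921
set_airspeed(50.78): V ← 50.78 m/s
throttle_to(3277): rpm ← 3277
adjust_throttle(-1793): rpm ← 3277 -1793 = 1484
adjust_throttle(-492): rpm ← 1484 -492 = 992
final state: V = 50.78 m/s, rpm = 992 → n = rpm/60 = 16.533333 rev/s
J = V / (n·D) = 50.78 / (16.533333 × 2.36) = 1.301428
regime bands: climb J<0.6193 | cruise [0.6193, 1.2386) | windmill J≥1.2386
J = 1.3014 → windmill

J = 1.3014, regime = windmill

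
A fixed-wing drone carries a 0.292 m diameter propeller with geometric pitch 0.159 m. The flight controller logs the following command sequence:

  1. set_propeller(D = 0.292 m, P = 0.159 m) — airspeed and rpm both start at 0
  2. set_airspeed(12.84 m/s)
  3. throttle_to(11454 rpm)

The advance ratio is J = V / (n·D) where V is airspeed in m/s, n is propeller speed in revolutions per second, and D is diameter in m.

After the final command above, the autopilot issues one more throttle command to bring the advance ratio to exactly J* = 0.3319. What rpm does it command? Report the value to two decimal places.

set_propeller: D = 0.292 m, P = 0.159 m (p = P/D = 0.544521); state ← (V=0, rpm=0)
set_airspeed(12.84): V ← 12.84 m/s
throttle_to(11454): rpm ← 11454
final state: V = 12.84 m/s, rpm = 11454 → n = rpm/60 = 190.900000 rev/s
target J* = 0.3319; solve J* = V/(n·D) for n: n = V/(J*·D) = 12.84/(0.3319 × 0.292) = 132.487504 rev/s
rpm = 60·n = 7949.250269

rpm = 7949.25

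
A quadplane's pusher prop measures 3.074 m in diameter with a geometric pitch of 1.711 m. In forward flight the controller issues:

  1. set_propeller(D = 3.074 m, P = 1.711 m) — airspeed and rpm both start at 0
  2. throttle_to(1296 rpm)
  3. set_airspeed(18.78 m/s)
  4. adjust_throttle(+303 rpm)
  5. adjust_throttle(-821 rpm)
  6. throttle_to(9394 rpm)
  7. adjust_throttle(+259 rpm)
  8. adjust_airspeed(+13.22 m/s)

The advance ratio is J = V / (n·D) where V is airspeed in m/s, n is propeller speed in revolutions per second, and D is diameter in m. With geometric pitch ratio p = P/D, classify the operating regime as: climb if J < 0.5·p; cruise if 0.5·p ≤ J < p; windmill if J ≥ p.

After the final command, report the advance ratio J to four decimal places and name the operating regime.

set_propeller: D = 3.074 m, P = 1.711 m (p = P/D = 0.556604); state ← (V=0, rpm=0)
throttle_to(1296): rpm ← 1296
set_airspeed(18.78): V ← 18.78 m/s
adjust_throttle(+303): rpm ← 1296 +303 = 1599
adjust_throttle(-821): rpm ← 1599 -821 = 778
throttle_to(9394): rpm ← 9394
adjust_throttle(+259): rpm ← 9394 +259 = 9653
adjust_airspeed(+13.22): V ← 18.78 +13.22 = 32 m/s
final state: V = 32 m/s, rpm = 9653 → n = rpm/60 = 160.883333 rev/s
J = V / (n·D) = 32 / (160.883333 × 3.074) = 0.064705
regime bands: climb J<0.2783 | cruise [0.2783, 0.5566) | windmill J≥0.5566
J = 0.0647 → climb

J = 0.0647, regime = climb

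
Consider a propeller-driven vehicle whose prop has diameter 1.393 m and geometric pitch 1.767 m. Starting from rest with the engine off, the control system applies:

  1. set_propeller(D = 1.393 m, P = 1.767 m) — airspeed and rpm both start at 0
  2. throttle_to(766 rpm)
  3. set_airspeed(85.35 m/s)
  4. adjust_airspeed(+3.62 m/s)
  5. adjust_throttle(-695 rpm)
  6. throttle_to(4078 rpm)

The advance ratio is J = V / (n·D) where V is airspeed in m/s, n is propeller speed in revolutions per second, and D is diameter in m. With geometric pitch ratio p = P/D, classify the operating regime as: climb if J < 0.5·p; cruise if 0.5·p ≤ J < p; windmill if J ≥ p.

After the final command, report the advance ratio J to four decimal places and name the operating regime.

J = 0.9397, regime = cruise

set_propeller: D = 1.393 m, P = 1.767 m (p = P/D = 1.268485); state ← (V=0, rpm=0)
throttle_to(766): rpm ← 766
set_airspeed(85.35): V ← 85.35 m/s
adjust_airspeed(+3.62): V ← 85.35 +3.62 = 88.97 m/s
adjust_throttle(-695): rpm ← 766 -695 = 71
throttle_to(4078): rpm ← 4078
final state: V = 88.97 m/s, rpm = 4078 → n = rpm/60 = 67.966667 rev/s
J = V / (n·D) = 88.97 / (67.966667 × 1.393) = 0.939716
regime bands: climb J<0.6342 | cruise [0.6342, 1.2685) | windmill J≥1.2685
J = 0.9397 → cruise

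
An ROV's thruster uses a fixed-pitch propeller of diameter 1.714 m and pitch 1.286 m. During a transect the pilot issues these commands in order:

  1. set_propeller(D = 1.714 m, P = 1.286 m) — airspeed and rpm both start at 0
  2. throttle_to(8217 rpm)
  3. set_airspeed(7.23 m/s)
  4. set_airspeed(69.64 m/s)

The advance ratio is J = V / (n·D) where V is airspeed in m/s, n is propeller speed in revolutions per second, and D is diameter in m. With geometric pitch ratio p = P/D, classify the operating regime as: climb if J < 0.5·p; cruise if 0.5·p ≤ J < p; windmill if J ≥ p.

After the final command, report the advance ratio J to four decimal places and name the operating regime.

set_propeller: D = 1.714 m, P = 1.286 m (p = P/D = 0.750292); state ← (V=0, rpm=0)
throttle_to(8217): rpm ← 8217
set_airspeed(7.23): V ← 7.23 m/s
set_airspeed(69.64): V ← 69.64 m/s
final state: V = 69.64 m/s, rpm = 8217 → n = rpm/60 = 136.950000 rev/s
J = V / (n·D) = 69.64 / (136.950000 × 1.714) = 0.296678
regime bands: climb J<0.3751 | cruise [0.3751, 0.7503) | windmill J≥0.7503
J = 0.2967 → climb

J = 0.2967, regime = climb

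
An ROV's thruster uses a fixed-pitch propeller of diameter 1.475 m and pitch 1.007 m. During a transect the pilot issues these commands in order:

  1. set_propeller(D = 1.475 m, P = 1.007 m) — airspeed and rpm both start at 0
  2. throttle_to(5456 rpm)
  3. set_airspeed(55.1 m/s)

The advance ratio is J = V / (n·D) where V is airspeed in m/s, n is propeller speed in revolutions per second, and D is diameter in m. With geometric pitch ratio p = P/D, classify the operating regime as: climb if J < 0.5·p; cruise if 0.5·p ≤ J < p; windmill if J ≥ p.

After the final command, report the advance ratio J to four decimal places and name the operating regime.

set_propeller: D = 1.475 m, P = 1.007 m (p = P/D = 0.682712); state ← (V=0, rpm=0)
throttle_to(5456): rpm ← 5456
set_airspeed(55.1): V ← 55.1 m/s
final state: V = 55.1 m/s, rpm = 5456 → n = rpm/60 = 90.933333 rev/s
J = V / (n·D) = 55.1 / (90.933333 × 1.475) = 0.410806
regime bands: climb J<0.3414 | cruise [0.3414, 0.6827) | windmill J≥0.6827
J = 0.4108 → cruise

J = 0.4108, regime = cruise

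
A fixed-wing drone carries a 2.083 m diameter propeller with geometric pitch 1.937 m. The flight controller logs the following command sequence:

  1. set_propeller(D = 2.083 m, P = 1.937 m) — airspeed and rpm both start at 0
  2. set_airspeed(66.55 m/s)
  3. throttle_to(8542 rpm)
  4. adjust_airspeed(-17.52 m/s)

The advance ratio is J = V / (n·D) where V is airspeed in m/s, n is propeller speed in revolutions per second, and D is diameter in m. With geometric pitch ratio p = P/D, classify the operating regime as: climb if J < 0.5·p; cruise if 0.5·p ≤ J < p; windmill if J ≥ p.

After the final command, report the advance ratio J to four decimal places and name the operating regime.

J = 0.1653, regime = climb

set_propeller: D = 2.083 m, P = 1.937 m (p = P/D = 0.929909); state ← (V=0, rpm=0)
set_airspeed(66.55): V ← 66.55 m/s
throttle_to(8542): rpm ← 8542
adjust_airspeed(-17.52): V ← 66.55 -17.52 = 49.03 m/s
final state: V = 49.03 m/s, rpm = 8542 → n = rpm/60 = 142.366667 rev/s
J = V / (n·D) = 49.03 / (142.366667 × 2.083) = 0.165335
regime bands: climb J<0.4650 | cruise [0.4650, 0.9299) | windmill J≥0.9299
J = 0.1653 → climb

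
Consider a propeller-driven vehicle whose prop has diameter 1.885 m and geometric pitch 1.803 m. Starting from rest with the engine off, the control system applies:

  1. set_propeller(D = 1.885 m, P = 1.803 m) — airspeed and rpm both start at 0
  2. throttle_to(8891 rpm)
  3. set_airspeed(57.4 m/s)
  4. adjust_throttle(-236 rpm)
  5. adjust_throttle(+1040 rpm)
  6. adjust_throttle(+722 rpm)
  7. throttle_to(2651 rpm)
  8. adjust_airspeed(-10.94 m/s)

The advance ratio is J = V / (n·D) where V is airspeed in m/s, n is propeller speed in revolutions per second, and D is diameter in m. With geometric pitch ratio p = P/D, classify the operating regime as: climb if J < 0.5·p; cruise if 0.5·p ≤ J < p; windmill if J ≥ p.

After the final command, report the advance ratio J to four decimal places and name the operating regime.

set_propeller: D = 1.885 m, P = 1.803 m (p = P/D = 0.956499); state ← (V=0, rpm=0)
throttle_to(8891): rpm ← 8891
set_airspeed(57.4): V ← 57.4 m/s
adjust_throttle(-236): rpm ← 8891 -236 = 8655
adjust_throttle(+1040): rpm ← 8655 +1040 = 9695
adjust_throttle(+722): rpm ← 9695 +722 = 10417
throttle_to(2651): rpm ← 2651
adjust_airspeed(-10.94): V ← 57.4 -10.94 = 46.46 m/s
final state: V = 46.46 m/s, rpm = 2651 → n = rpm/60 = 44.183333 rev/s
J = V / (n·D) = 46.46 / (44.183333 × 1.885) = 0.557840
regime bands: climb J<0.4782 | cruise [0.4782, 0.9565) | windmill J≥0.9565
J = 0.5578 → cruise

J = 0.5578, regime = cruise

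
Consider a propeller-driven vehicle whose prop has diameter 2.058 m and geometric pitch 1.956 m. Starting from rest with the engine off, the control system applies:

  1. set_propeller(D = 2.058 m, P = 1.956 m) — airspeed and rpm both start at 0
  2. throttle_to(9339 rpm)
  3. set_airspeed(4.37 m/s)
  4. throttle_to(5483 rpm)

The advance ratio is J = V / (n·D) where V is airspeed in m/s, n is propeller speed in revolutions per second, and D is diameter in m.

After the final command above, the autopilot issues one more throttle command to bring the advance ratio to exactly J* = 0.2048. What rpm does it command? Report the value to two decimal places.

rpm = 622.10

set_propeller: D = 2.058 m, P = 1.956 m (p = P/D = 0.950437); state ← (V=0, rpm=0)
throttle_to(9339): rpm ← 9339
set_airspeed(4.37): V ← 4.37 m/s
throttle_to(5483): rpm ← 5483
final state: V = 4.37 m/s, rpm = 5483 → n = rpm/60 = 91.383333 rev/s
target J* = 0.2048; solve J* = V/(n·D) for n: n = V/(J*·D) = 4.37/(0.2048 × 2.058) = 10.368266 rev/s
rpm = 60·n = 622.095937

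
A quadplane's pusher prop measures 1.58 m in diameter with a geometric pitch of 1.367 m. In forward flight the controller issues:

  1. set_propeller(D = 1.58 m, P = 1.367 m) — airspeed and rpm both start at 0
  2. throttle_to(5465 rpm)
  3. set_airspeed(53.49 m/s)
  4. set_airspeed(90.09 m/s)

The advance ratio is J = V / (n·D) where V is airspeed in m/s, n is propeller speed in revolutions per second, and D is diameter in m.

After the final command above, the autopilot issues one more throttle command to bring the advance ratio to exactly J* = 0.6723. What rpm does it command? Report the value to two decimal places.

set_propeller: D = 1.58 m, P = 1.367 m (p = P/D = 0.865190); state ← (V=0, rpm=0)
throttle_to(5465): rpm ← 5465
set_airspeed(53.49): V ← 53.49 m/s
set_airspeed(90.09): V ← 90.09 m/s
final state: V = 90.09 m/s, rpm = 5465 → n = rpm/60 = 91.083333 rev/s
target J* = 0.6723; solve J* = V/(n·D) for n: n = V/(J*·D) = 90.09/(0.6723 × 1.58) = 84.811821 rev/s
rpm = 60·n = 5088.709267

rpm = 5088.71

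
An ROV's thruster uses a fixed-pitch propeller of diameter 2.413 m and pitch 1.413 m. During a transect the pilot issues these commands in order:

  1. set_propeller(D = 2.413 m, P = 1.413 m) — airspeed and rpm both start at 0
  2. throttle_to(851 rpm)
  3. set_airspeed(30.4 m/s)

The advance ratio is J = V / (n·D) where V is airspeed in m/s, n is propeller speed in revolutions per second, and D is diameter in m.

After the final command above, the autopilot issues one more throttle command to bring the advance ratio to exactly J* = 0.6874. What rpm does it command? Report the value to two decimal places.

rpm = 1099.66

set_propeller: D = 2.413 m, P = 1.413 m (p = P/D = 0.585578); state ← (V=0, rpm=0)
throttle_to(851): rpm ← 851
set_airspeed(30.4): V ← 30.4 m/s
final state: V = 30.4 m/s, rpm = 851 → n = rpm/60 = 14.183333 rev/s
target J* = 0.6874; solve J* = V/(n·D) for n: n = V/(J*·D) = 30.4/(0.6874 × 2.413) = 18.327648 rev/s
rpm = 60·n = 1099.658877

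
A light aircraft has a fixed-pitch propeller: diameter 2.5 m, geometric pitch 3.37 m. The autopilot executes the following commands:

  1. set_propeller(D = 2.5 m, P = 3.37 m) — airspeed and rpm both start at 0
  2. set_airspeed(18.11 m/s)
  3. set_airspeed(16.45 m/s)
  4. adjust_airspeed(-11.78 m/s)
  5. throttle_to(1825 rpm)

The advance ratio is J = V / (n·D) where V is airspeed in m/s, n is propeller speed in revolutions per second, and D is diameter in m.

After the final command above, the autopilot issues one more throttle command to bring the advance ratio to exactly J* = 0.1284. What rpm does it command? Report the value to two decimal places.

rpm = 872.90

set_propeller: D = 2.5 m, P = 3.37 m (p = P/D = 1.348000); state ← (V=0, rpm=0)
set_airspeed(18.11): V ← 18.11 m/s
set_airspeed(16.45): V ← 16.45 m/s
adjust_airspeed(-11.78): V ← 16.45 -11.78 = 4.67 m/s
throttle_to(1825): rpm ← 1825
final state: V = 4.67 m/s, rpm = 1825 → n = rpm/60 = 30.416667 rev/s
target J* = 0.1284; solve J* = V/(n·D) for n: n = V/(J*·D) = 4.67/(0.1284 × 2.5) = 14.548287 rev/s
rpm = 60·n = 872.897196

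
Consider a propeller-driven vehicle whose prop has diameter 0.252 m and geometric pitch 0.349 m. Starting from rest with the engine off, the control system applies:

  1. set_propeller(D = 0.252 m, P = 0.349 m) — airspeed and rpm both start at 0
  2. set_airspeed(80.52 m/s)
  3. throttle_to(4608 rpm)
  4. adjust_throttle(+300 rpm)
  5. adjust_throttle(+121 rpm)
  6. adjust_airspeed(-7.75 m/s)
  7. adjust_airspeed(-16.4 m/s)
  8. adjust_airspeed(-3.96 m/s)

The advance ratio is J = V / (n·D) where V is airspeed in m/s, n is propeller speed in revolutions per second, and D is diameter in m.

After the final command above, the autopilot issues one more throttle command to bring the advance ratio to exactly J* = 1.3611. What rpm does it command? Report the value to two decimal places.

set_propeller: D = 0.252 m, P = 0.349 m (p = P/D = 1.384921); state ← (V=0, rpm=0)
set_airspeed(80.52): V ← 80.52 m/s
throttle_to(4608): rpm ← 4608
adjust_throttle(+300): rpm ← 4608 +300 = 4908
adjust_throttle(+121): rpm ← 4908 +121 = 5029
adjust_airspeed(-7.75): V ← 80.52 -7.75 = 72.77 m/s
adjust_airspeed(-16.4): V ← 72.77 -16.4 = 56.37 m/s
adjust_airspeed(-3.96): V ← 56.37 -3.96 = 52.41 m/s
final state: V = 52.41 m/s, rpm = 5029 → n = rpm/60 = 83.816667 rev/s
target J* = 1.3611; solve J* = V/(n·D) for n: n = V/(J*·D) = 52.41/(1.3611 × 0.252) = 152.800081 rev/s
rpm = 60·n = 9168.004870

rpm = 9168.00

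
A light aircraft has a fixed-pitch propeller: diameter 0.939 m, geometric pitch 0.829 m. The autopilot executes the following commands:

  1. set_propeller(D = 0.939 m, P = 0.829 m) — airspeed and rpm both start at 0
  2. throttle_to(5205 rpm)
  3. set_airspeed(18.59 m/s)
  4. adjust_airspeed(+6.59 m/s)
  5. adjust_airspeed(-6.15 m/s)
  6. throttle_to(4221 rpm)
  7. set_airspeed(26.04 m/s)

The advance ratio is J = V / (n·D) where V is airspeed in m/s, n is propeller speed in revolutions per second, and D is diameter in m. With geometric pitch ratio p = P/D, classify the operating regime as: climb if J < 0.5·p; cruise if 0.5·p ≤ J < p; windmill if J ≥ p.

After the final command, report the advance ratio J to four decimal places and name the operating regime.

J = 0.3942, regime = climb

set_propeller: D = 0.939 m, P = 0.829 m (p = P/D = 0.882854); state ← (V=0, rpm=0)
throttle_to(5205): rpm ← 5205
set_airspeed(18.59): V ← 18.59 m/s
adjust_airspeed(+6.59): V ← 18.59 +6.59 = 25.18 m/s
adjust_airspeed(-6.15): V ← 25.18 -6.15 = 19.03 m/s
throttle_to(4221): rpm ← 4221
set_airspeed(26.04): V ← 26.04 m/s
final state: V = 26.04 m/s, rpm = 4221 → n = rpm/60 = 70.350000 rev/s
J = V / (n·D) = 26.04 / (70.350000 × 0.939) = 0.394195
regime bands: climb J<0.4414 | cruise [0.4414, 0.8829) | windmill J≥0.8829
J = 0.3942 → climb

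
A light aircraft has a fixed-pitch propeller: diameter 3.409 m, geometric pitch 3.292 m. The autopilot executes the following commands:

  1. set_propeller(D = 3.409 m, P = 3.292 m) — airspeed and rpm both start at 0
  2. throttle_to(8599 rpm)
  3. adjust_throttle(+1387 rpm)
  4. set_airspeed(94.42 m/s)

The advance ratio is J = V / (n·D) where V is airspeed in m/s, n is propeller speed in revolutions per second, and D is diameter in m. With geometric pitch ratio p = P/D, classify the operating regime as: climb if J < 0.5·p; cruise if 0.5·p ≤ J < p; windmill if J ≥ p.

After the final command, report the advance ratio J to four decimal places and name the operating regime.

set_propeller: D = 3.409 m, P = 3.292 m (p = P/D = 0.965679); state ← (V=0, rpm=0)
throttle_to(8599): rpm ← 8599
adjust_throttle(+1387): rpm ← 8599 +1387 = 9986
set_airspeed(94.42): V ← 94.42 m/s
final state: V = 94.42 m/s, rpm = 9986 → n = rpm/60 = 166.433333 rev/s
J = V / (n·D) = 94.42 / (166.433333 × 3.409) = 0.166417
regime bands: climb J<0.4828 | cruise [0.4828, 0.9657) | windmill J≥0.9657
J = 0.1664 → climb

J = 0.1664, regime = climb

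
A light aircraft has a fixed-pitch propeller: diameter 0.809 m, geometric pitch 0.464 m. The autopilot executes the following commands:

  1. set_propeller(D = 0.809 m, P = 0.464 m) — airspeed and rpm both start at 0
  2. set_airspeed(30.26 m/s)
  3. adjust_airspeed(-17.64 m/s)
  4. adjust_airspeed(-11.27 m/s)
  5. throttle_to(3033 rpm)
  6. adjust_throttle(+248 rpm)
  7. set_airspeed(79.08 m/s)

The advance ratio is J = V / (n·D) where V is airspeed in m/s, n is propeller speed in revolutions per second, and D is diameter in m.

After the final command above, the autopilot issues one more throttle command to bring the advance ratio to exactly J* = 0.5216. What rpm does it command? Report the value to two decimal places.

rpm = 11244.28

set_propeller: D = 0.809 m, P = 0.464 m (p = P/D = 0.573548); state ← (V=0, rpm=0)
set_airspeed(30.26): V ← 30.26 m/s
adjust_airspeed(-17.64): V ← 30.26 -17.64 = 12.62 m/s
adjust_airspeed(-11.27): V ← 12.62 -11.27 = 1.35 m/s
throttle_to(3033): rpm ← 3033
adjust_throttle(+248): rpm ← 3033 +248 = 3281
set_airspeed(79.08): V ← 79.08 m/s
final state: V = 79.08 m/s, rpm = 3281 → n = rpm/60 = 54.683333 rev/s
target J* = 0.5216; solve J* = V/(n·D) for n: n = V/(J*·D) = 79.08/(0.5216 × 0.809) = 187.404734 rev/s
rpm = 60·n = 11244.284013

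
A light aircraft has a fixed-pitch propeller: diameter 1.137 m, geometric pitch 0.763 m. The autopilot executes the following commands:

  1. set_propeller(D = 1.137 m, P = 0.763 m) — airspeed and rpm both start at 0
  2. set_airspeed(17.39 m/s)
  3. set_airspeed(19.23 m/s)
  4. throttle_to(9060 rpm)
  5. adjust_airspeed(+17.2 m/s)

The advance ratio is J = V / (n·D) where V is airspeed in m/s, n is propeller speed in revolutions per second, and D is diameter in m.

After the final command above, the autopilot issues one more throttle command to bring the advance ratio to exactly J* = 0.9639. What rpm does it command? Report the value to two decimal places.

set_propeller: D = 1.137 m, P = 0.763 m (p = P/D = 0.671064); state ← (V=0, rpm=0)
set_airspeed(17.39): V ← 17.39 m/s
set_airspeed(19.23): V ← 19.23 m/s
throttle_to(9060): rpm ← 9060
adjust_airspeed(+17.2): V ← 19.23 +17.2 = 36.43 m/s
final state: V = 36.43 m/s, rpm = 9060 → n = rpm/60 = 151.000000 rev/s
target J* = 0.9639; solve J* = V/(n·D) for n: n = V/(J*·D) = 36.43/(0.9639 × 1.137) = 33.240437 rev/s
rpm = 60·n = 1994.426227

rpm = 1994.43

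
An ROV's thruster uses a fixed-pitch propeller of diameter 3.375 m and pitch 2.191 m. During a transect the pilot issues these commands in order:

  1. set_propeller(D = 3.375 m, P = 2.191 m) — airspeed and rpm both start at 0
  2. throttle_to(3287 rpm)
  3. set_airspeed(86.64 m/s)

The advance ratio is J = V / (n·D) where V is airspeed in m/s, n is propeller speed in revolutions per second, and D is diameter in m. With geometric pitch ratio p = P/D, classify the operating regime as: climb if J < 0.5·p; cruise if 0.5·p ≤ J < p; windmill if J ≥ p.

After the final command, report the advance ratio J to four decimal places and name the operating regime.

J = 0.4686, regime = cruise

set_propeller: D = 3.375 m, P = 2.191 m (p = P/D = 0.649185); state ← (V=0, rpm=0)
throttle_to(3287): rpm ← 3287
set_airspeed(86.64): V ← 86.64 m/s
final state: V = 86.64 m/s, rpm = 3287 → n = rpm/60 = 54.783333 rev/s
J = V / (n·D) = 86.64 / (54.783333 × 3.375) = 0.468593
regime bands: climb J<0.3246 | cruise [0.3246, 0.6492) | windmill J≥0.6492
J = 0.4686 → cruise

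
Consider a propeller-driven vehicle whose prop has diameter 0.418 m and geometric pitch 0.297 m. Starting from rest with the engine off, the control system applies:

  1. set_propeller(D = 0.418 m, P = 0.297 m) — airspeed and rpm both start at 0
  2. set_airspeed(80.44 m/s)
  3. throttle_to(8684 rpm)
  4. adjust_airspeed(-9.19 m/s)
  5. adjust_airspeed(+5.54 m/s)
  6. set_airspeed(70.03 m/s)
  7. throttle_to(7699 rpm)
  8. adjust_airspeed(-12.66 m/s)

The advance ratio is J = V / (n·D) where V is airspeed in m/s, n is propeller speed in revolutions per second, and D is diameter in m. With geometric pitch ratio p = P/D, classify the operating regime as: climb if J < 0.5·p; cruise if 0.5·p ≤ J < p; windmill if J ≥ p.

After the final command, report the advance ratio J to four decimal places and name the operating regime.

J = 1.0696, regime = windmill

set_propeller: D = 0.418 m, P = 0.297 m (p = P/D = 0.710526); state ← (V=0, rpm=0)
set_airspeed(80.44): V ← 80.44 m/s
throttle_to(8684): rpm ← 8684
adjust_airspeed(-9.19): V ← 80.44 -9.19 = 71.25 m/s
adjust_airspeed(+5.54): V ← 71.25 +5.54 = 76.79 m/s
set_airspeed(70.03): V ← 70.03 m/s
throttle_to(7699): rpm ← 7699
adjust_airspeed(-12.66): V ← 70.03 -12.66 = 57.37 m/s
final state: V = 57.37 m/s, rpm = 7699 → n = rpm/60 = 128.316667 rev/s
J = V / (n·D) = 57.37 / (128.316667 × 0.418) = 1.069610
regime bands: climb J<0.3553 | cruise [0.3553, 0.7105) | windmill J≥0.7105
J = 1.0696 → windmill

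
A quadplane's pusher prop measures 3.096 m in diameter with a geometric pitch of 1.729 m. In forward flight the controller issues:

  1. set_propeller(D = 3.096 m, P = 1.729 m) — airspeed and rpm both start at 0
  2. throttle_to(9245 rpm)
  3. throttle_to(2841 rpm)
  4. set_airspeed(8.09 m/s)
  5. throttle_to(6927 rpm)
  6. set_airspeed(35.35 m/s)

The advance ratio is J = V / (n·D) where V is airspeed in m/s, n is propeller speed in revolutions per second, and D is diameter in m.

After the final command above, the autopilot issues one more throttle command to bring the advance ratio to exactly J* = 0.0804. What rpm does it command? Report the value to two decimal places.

rpm = 8520.86

set_propeller: D = 3.096 m, P = 1.729 m (p = P/D = 0.558463); state ← (V=0, rpm=0)
throttle_to(9245): rpm ← 9245
throttle_to(2841): rpm ← 2841
set_airspeed(8.09): V ← 8.09 m/s
throttle_to(6927): rpm ← 6927
set_airspeed(35.35): V ← 35.35 m/s
final state: V = 35.35 m/s, rpm = 6927 → n = rpm/60 = 115.450000 rev/s
target J* = 0.0804; solve J* = V/(n·D) for n: n = V/(J*·D) = 35.35/(0.0804 × 3.096) = 142.014411 rev/s
rpm = 60·n = 8520.864669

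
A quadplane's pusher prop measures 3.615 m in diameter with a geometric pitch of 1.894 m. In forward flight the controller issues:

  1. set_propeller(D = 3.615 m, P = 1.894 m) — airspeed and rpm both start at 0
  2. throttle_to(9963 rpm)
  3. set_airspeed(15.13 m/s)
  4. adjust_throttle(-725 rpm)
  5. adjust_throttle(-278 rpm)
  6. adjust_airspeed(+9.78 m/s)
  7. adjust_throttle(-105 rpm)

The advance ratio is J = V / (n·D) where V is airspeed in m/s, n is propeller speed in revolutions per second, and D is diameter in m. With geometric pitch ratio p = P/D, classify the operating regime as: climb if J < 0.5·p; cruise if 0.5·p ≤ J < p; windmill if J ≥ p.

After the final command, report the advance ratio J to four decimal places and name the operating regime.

J = 0.0467, regime = climb

set_propeller: D = 3.615 m, P = 1.894 m (p = P/D = 0.523928); state ← (V=0, rpm=0)
throttle_to(9963): rpm ← 9963
set_airspeed(15.13): V ← 15.13 m/s
adjust_throttle(-725): rpm ← 9963 -725 = 9238
adjust_throttle(-278): rpm ← 9238 -278 = 8960
adjust_airspeed(+9.78): V ← 15.13 +9.78 = 24.91 m/s
adjust_throttle(-105): rpm ← 8960 -105 = 8855
final state: V = 24.91 m/s, rpm = 8855 → n = rpm/60 = 147.583333 rev/s
J = V / (n·D) = 24.91 / (147.583333 × 3.615) = 0.046690
regime bands: climb J<0.2620 | cruise [0.2620, 0.5239) | windmill J≥0.5239
J = 0.0467 → climb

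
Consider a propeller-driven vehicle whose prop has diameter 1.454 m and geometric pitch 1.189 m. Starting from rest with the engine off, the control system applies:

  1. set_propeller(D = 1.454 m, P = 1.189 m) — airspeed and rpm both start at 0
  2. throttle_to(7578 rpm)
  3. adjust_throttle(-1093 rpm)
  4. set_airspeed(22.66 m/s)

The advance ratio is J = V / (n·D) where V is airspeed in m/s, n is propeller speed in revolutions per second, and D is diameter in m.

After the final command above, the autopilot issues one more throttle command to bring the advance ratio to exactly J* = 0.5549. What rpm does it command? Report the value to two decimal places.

set_propeller: D = 1.454 m, P = 1.189 m (p = P/D = 0.817744); state ← (V=0, rpm=0)
throttle_to(7578): rpm ← 7578
adjust_throttle(-1093): rpm ← 7578 -1093 = 6485
set_airspeed(22.66): V ← 22.66 m/s
final state: V = 22.66 m/s, rpm = 6485 → n = rpm/60 = 108.083333 rev/s
target J* = 0.5549; solve J* = V/(n·D) for n: n = V/(J*·D) = 22.66/(0.5549 × 1.454) = 28.085410 rev/s
rpm = 60·n = 1685.124623

rpm = 1685.12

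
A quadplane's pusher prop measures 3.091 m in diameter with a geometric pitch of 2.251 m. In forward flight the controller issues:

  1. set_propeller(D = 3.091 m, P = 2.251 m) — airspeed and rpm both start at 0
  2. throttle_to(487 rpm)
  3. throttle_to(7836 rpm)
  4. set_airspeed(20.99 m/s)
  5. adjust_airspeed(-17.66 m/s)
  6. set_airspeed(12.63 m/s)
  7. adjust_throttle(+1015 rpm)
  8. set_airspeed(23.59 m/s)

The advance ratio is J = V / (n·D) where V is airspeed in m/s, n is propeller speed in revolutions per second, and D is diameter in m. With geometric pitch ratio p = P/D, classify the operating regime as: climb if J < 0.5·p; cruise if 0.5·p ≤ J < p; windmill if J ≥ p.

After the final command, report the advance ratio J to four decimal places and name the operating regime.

set_propeller: D = 3.091 m, P = 2.251 m (p = P/D = 0.728243); state ← (V=0, rpm=0)
throttle_to(487): rpm ← 487
throttle_to(7836): rpm ← 7836
set_airspeed(20.99): V ← 20.99 m/s
adjust_airspeed(-17.66): V ← 20.99 -17.66 = 3.33 m/s
set_airspeed(12.63): V ← 12.63 m/s
adjust_throttle(+1015): rpm ← 7836 +1015 = 8851
set_airspeed(23.59): V ← 23.59 m/s
final state: V = 23.59 m/s, rpm = 8851 → n = rpm/60 = 147.516667 rev/s
J = V / (n·D) = 23.59 / (147.516667 × 3.091) = 0.051735
regime bands: climb J<0.3641 | cruise [0.3641, 0.7282) | windmill J≥0.7282
J = 0.0517 → climb

J = 0.0517, regime = climb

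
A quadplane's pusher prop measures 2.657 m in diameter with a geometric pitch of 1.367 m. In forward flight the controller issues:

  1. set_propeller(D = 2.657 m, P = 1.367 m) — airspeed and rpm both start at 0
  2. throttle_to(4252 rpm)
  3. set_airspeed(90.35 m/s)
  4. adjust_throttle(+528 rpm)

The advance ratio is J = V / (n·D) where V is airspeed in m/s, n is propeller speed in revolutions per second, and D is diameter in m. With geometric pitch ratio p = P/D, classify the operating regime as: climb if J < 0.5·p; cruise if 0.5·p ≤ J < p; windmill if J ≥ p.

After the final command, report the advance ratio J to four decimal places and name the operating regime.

set_propeller: D = 2.657 m, P = 1.367 m (p = P/D = 0.514490); state ← (V=0, rpm=0)
throttle_to(4252): rpm ← 4252
set_airspeed(90.35): V ← 90.35 m/s
adjust_throttle(+528): rpm ← 4252 +528 = 4780
final state: V = 90.35 m/s, rpm = 4780 → n = rpm/60 = 79.666667 rev/s
J = V / (n·D) = 90.35 / (79.666667 × 2.657) = 0.426835
regime bands: climb J<0.2572 | cruise [0.2572, 0.5145) | windmill J≥0.5145
J = 0.4268 → cruise

J = 0.4268, regime = cruise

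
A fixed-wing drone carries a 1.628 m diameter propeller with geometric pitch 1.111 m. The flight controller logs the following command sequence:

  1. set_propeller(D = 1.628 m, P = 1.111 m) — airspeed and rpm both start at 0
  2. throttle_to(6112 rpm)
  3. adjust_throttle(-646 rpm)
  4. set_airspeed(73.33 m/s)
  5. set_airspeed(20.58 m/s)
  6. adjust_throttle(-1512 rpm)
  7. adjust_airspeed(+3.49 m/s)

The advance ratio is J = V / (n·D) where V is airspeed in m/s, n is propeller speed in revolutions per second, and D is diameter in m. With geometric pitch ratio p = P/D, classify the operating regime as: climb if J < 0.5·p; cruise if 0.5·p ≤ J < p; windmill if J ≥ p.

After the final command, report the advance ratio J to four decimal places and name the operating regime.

set_propeller: D = 1.628 m, P = 1.111 m (p = P/D = 0.682432); state ← (V=0, rpm=0)
throttle_to(6112): rpm ← 6112
adjust_throttle(-646): rpm ← 6112 -646 = 5466
set_airspeed(73.33): V ← 73.33 m/s
set_airspeed(20.58): V ← 20.58 m/s
adjust_throttle(-1512): rpm ← 5466 -1512 = 3954
adjust_airspeed(+3.49): V ← 20.58 +3.49 = 24.07 m/s
final state: V = 24.07 m/s, rpm = 3954 → n = rpm/60 = 65.900000 rev/s
J = V / (n·D) = 24.07 / (65.900000 × 1.628) = 0.224355
regime bands: climb J<0.3412 | cruise [0.3412, 0.6824) | windmill J≥0.6824
J = 0.2244 → climb

J = 0.2244, regime = climb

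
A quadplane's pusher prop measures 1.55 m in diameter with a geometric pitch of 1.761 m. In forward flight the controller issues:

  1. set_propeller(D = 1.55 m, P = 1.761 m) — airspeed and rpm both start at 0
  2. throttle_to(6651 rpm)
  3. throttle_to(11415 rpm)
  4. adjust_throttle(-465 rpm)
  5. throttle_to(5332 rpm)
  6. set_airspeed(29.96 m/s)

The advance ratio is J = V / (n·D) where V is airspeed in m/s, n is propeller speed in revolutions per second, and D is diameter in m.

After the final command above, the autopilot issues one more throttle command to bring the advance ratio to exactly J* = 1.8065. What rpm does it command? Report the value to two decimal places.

set_propeller: D = 1.55 m, P = 1.761 m (p = P/D = 1.136129); state ← (V=0, rpm=0)
throttle_to(6651): rpm ← 6651
throttle_to(11415): rpm ← 11415
adjust_throttle(-465): rpm ← 11415 -465 = 10950
throttle_to(5332): rpm ← 5332
set_airspeed(29.96): V ← 29.96 m/s
final state: V = 29.96 m/s, rpm = 5332 → n = rpm/60 = 88.866667 rev/s
target J* = 1.8065; solve J* = V/(n·D) for n: n = V/(J*·D) = 29.96/(1.8065 × 1.55) = 10.699713 rev/s
rpm = 60·n = 641.982804

rpm = 641.98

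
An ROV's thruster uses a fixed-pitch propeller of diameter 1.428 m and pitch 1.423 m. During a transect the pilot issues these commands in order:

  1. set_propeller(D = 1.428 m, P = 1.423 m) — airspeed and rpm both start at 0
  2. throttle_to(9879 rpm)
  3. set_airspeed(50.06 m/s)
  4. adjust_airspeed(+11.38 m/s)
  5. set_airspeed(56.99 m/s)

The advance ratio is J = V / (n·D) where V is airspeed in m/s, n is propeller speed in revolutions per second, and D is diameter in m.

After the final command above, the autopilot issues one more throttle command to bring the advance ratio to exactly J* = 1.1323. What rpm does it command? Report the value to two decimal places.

rpm = 2114.76

set_propeller: D = 1.428 m, P = 1.423 m (p = P/D = 0.996499); state ← (V=0, rpm=0)
throttle_to(9879): rpm ← 9879
set_airspeed(50.06): V ← 50.06 m/s
adjust_airspeed(+11.38): V ← 50.06 +11.38 = 61.44 m/s
set_airspeed(56.99): V ← 56.99 m/s
final state: V = 56.99 m/s, rpm = 9879 → n = rpm/60 = 164.650000 rev/s
target J* = 1.1323; solve J* = V/(n·D) for n: n = V/(J*·D) = 56.99/(1.1323 × 1.428) = 35.245927 rev/s
rpm = 60·n = 2114.755643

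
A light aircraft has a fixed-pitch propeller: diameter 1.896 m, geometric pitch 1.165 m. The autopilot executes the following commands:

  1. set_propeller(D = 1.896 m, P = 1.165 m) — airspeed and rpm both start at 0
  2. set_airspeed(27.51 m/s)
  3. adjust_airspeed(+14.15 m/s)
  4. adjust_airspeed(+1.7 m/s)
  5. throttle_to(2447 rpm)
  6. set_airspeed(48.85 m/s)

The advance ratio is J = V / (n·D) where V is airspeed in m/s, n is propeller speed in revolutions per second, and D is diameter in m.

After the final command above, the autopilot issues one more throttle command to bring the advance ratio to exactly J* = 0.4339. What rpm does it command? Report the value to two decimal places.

set_propeller: D = 1.896 m, P = 1.165 m (p = P/D = 0.614451); state ← (V=0, rpm=0)
set_airspeed(27.51): V ← 27.51 m/s
adjust_airspeed(+14.15): V ← 27.51 +14.15 = 41.66 m/s
adjust_airspeed(+1.7): V ← 41.66 +1.7 = 43.36 m/s
throttle_to(2447): rpm ← 2447
set_airspeed(48.85): V ← 48.85 m/s
final state: V = 48.85 m/s, rpm = 2447 → n = rpm/60 = 40.783333 rev/s
target J* = 0.4339; solve J* = V/(n·D) for n: n = V/(J*·D) = 48.85/(0.4339 × 1.896) = 59.379507 rev/s
rpm = 60·n = 3562.770399

rpm = 3562.77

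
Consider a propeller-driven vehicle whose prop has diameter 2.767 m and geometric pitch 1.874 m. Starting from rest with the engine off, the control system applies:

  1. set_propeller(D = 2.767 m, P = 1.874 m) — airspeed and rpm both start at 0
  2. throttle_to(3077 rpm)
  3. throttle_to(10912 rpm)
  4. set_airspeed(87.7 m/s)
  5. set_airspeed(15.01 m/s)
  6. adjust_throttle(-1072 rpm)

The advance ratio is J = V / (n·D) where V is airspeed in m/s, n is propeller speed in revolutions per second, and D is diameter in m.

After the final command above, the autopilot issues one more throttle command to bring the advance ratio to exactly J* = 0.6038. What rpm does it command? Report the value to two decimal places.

set_propeller: D = 2.767 m, P = 1.874 m (p = P/D = 0.677268); state ← (V=0, rpm=0)
throttle_to(3077): rpm ← 3077
throttle_to(10912): rpm ← 10912
set_airspeed(87.7): V ← 87.7 m/s
set_airspeed(15.01): V ← 15.01 m/s
adjust_throttle(-1072): rpm ← 10912 -1072 = 9840
final state: V = 15.01 m/s, rpm = 9840 → n = rpm/60 = 164.000000 rev/s
target J* = 0.6038; solve J* = V/(n·D) for n: n = V/(J*·D) = 15.01/(0.6038 × 2.767) = 8.984180 rev/s
rpm = 60·n = 539.050775

rpm = 539.05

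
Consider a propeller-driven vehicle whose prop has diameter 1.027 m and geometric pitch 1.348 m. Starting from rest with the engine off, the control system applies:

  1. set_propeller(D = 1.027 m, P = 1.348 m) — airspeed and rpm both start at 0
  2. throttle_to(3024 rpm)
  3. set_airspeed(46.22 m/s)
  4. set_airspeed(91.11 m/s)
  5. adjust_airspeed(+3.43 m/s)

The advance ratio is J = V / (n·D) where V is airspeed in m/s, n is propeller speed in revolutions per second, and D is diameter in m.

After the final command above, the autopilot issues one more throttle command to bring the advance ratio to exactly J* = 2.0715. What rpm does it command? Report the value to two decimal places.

set_propeller: D = 1.027 m, P = 1.348 m (p = P/D = 1.312561); state ← (V=0, rpm=0)
throttle_to(3024): rpm ← 3024
set_airspeed(46.22): V ← 46.22 m/s
set_airspeed(91.11): V ← 91.11 m/s
adjust_airspeed(+3.43): V ← 91.11 +3.43 = 94.54 m/s
final state: V = 94.54 m/s, rpm = 3024 → n = rpm/60 = 50.400000 rev/s
target J* = 2.0715; solve J* = V/(n·D) for n: n = V/(J*·D) = 94.54/(2.0715 × 1.027) = 44.438584 rev/s
rpm = 60·n = 2666.315069

rpm = 2666.32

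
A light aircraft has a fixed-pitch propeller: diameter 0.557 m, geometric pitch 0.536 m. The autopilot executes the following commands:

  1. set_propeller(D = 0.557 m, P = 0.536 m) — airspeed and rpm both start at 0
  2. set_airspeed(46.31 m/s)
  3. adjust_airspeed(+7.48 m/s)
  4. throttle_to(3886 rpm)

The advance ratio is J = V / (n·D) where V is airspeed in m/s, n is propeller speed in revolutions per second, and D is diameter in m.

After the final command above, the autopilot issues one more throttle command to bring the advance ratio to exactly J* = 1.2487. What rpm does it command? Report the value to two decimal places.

rpm = 4640.23

set_propeller: D = 0.557 m, P = 0.536 m (p = P/D = 0.962298); state ← (V=0, rpm=0)
set_airspeed(46.31): V ← 46.31 m/s
adjust_airspeed(+7.48): V ← 46.31 +7.48 = 53.79 m/s
throttle_to(3886): rpm ← 3886
final state: V = 53.79 m/s, rpm = 3886 → n = rpm/60 = 64.766667 rev/s
target J* = 1.2487; solve J* = V/(n·D) for n: n = V/(J*·D) = 53.79/(1.2487 × 0.557) = 77.337163 rev/s
rpm = 60·n = 4640.229789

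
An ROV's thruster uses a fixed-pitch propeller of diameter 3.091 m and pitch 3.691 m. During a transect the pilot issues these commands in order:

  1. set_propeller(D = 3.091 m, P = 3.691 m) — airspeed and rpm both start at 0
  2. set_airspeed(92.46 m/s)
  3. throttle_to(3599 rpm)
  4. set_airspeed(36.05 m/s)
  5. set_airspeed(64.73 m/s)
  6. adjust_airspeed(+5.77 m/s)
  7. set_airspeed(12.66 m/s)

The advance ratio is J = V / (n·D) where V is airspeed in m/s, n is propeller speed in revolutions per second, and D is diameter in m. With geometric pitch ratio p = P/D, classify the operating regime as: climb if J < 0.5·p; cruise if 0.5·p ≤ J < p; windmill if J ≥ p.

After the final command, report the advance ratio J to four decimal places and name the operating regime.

J = 0.0683, regime = climb

set_propeller: D = 3.091 m, P = 3.691 m (p = P/D = 1.194112); state ← (V=0, rpm=0)
set_airspeed(92.46): V ← 92.46 m/s
throttle_to(3599): rpm ← 3599
set_airspeed(36.05): V ← 36.05 m/s
set_airspeed(64.73): V ← 64.73 m/s
adjust_airspeed(+5.77): V ← 64.73 +5.77 = 70.5 m/s
set_airspeed(12.66): V ← 12.66 m/s
final state: V = 12.66 m/s, rpm = 3599 → n = rpm/60 = 59.983333 rev/s
J = V / (n·D) = 12.66 / (59.983333 × 3.091) = 0.068282
regime bands: climb J<0.5971 | cruise [0.5971, 1.1941) | windmill J≥1.1941
J = 0.0683 → climb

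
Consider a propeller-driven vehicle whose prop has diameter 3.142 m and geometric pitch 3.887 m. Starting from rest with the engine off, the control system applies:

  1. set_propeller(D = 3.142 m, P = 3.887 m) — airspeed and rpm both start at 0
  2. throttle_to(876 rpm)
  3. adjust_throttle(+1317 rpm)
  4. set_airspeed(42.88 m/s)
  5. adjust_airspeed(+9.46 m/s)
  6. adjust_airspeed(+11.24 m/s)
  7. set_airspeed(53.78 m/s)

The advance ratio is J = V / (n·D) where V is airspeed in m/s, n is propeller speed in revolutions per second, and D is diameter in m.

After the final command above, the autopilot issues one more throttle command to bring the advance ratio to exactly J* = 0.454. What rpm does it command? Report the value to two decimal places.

rpm = 2262.09

set_propeller: D = 3.142 m, P = 3.887 m (p = P/D = 1.237110); state ← (V=0, rpm=0)
throttle_to(876): rpm ← 876
adjust_throttle(+1317): rpm ← 876 +1317 = 2193
set_airspeed(42.88): V ← 42.88 m/s
adjust_airspeed(+9.46): V ← 42.88 +9.46 = 52.34 m/s
adjust_airspeed(+11.24): V ← 52.34 +11.24 = 63.58 m/s
set_airspeed(53.78): V ← 53.78 m/s
final state: V = 53.78 m/s, rpm = 2193 → n = rpm/60 = 36.550000 rev/s
target J* = 0.454; solve J* = V/(n·D) for n: n = V/(J*·D) = 53.78/(0.454 × 3.142) = 37.701512 rev/s
rpm = 60·n = 2262.090702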